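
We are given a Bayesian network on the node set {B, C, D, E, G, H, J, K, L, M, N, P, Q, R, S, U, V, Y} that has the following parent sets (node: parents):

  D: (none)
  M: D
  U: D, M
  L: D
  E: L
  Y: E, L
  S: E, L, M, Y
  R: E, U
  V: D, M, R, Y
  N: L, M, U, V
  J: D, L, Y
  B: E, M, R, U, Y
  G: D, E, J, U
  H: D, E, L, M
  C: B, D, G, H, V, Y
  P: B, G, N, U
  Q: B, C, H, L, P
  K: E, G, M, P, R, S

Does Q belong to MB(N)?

Recall MB(v) = parents ∪ children ∪ spouses, where spouses are the other parents of v's children.
N has child P.
N's parents: L, M, U, V.
Other parents of N's children:
  P also has parents B, G, U.
MB(N) = {B, G, L, M, P, U, V}; Q is not in this set.

No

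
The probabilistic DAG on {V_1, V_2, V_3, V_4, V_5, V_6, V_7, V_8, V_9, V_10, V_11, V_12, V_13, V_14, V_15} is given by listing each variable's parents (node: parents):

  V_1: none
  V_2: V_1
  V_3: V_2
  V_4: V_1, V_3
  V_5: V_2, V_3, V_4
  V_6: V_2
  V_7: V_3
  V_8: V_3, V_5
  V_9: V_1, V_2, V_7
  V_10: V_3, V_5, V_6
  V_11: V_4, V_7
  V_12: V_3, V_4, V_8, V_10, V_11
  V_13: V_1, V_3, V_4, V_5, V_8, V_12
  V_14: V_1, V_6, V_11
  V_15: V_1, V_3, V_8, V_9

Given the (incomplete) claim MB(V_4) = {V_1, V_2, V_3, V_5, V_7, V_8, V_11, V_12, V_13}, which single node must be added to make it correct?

The Markov blanket of a node is its parents, its children, and the other parents of its children.
V_4's parents: V_1, V_3.
V_4's children: V_5, V_11, V_12, V_13.
Parents of each child, excluding V_4:
  V_5: V_2, V_3
  V_11: V_7
  V_12: V_3, V_8, V_10, V_11
  V_13: V_1, V_3, V_5, V_8, V_12
MB(V_4) = {V_1, V_2, V_3, V_5, V_7, V_8, V_10, V_11, V_12, V_13}.
Comparing with the claimed set, V_10 is missing.

V_10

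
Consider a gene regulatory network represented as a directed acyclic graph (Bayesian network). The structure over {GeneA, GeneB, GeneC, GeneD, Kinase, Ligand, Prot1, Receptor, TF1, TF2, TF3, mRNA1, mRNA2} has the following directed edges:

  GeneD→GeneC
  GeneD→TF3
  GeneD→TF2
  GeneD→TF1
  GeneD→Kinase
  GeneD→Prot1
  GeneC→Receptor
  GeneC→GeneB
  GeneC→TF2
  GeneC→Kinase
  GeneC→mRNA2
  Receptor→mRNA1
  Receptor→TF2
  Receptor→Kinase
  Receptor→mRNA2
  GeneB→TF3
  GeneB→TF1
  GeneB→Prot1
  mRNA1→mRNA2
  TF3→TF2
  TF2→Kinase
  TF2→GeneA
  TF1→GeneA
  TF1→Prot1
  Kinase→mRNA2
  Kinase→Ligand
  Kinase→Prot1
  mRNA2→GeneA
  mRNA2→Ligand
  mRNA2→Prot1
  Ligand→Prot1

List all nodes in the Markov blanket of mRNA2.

{GeneA, GeneB, GeneC, GeneD, Kinase, Ligand, Prot1, Receptor, TF1, TF2, mRNA1}

Recall MB(v) = parents ∪ children ∪ spouses, where spouses are the other parents of v's children.
Parents of mRNA2: GeneC, Kinase, Receptor, mRNA1.
Children of mRNA2: GeneA, Ligand, Prot1.
Co-parents of mRNA2 (other parents of its children):
  GeneA: TF1, TF2
  Ligand: Kinase
  Prot1: GeneB, GeneD, Kinase, Ligand, TF1
So the Markov blanket of mRNA2 is {GeneA, GeneB, GeneC, GeneD, Kinase, Ligand, Prot1, Receptor, TF1, TF2, mRNA1}.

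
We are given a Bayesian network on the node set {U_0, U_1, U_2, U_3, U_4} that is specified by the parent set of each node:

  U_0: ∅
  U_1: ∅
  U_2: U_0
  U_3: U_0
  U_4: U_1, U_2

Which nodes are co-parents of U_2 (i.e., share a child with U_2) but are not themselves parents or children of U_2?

Children of U_2: U_4.
  parents(U_4) \ {U_2} = {U_1}.
Excluding nodes already adjacent to U_2 (U_0, U_4), the co-parent-only contribution is {U_1}.

{U_1}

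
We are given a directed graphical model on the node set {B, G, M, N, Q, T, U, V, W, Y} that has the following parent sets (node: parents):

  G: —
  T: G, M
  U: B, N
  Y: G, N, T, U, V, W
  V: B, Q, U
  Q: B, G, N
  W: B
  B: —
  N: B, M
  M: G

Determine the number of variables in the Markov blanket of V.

Recall MB(v) = parents ∪ children ∪ spouses, where spouses are the other parents of v's children.
Pa(V) = {B, Q, U}.
V's children: Y.
Co-parents of V (other parents of its children):
  parents(Y) \ {V} = {G, N, T, U, W}.
MB(V) = {B, G, N, Q, T, U, W, Y}, which has 8 nodes.

8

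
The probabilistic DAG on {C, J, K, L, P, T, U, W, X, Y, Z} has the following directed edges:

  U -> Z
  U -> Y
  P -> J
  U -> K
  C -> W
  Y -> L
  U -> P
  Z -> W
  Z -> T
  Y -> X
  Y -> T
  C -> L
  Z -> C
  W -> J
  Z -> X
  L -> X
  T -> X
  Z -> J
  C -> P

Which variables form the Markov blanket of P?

A node's Markov blanket = Pa ∪ Ch ∪ (parents of Ch other than the node itself).
Ch(P) = {J}.
Pa(P) = {C, U}.
Parents of each child, excluding P:
  J's other parents are W, Z.
MB(P) = {C, J, U, W, Z}.

{C, J, U, W, Z}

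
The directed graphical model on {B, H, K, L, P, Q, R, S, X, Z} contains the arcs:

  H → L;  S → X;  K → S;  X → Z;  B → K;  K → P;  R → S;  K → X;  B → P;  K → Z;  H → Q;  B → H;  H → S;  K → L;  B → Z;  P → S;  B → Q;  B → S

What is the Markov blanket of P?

Recall MB(v) = parents ∪ children ∪ spouses, where spouses are the other parents of v's children.
P's parents: B, K.
Children of P: S.
Parents of each child, excluding P:
  S: B, H, K, R
So the Markov blanket of P is {B, H, K, R, S}.

{B, H, K, R, S}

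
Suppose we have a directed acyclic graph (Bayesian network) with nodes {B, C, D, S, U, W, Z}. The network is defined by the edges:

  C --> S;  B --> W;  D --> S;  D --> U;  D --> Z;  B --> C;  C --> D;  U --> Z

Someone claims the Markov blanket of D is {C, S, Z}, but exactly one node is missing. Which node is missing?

U

By definition, MB(D) is built from D's parents, D's children, and the co-parents of D.
D has parent C.
D's children: S, U, Z.
Co-parents of D (other parents of its children):
  S's other parent is C.
  U: no additional parents.
  Z also has parent U.
MB(D) = {C, S, U, Z}.
Comparing with the claimed set, U is missing.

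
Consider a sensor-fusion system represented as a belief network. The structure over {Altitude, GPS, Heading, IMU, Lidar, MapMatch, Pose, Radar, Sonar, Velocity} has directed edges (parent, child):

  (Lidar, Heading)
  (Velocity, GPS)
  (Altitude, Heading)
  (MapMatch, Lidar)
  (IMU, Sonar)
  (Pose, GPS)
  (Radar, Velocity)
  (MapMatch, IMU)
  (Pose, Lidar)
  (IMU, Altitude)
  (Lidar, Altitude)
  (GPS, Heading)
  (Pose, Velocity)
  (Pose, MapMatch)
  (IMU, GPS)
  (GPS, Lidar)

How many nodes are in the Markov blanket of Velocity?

Pa(Velocity) = {Pose, Radar}.
Velocity's children: GPS.
For each child, the remaining parents (spouses of Velocity):
  GPS: IMU, Pose
MB(Velocity) = {GPS, IMU, Pose, Radar}, which has 4 nodes.

4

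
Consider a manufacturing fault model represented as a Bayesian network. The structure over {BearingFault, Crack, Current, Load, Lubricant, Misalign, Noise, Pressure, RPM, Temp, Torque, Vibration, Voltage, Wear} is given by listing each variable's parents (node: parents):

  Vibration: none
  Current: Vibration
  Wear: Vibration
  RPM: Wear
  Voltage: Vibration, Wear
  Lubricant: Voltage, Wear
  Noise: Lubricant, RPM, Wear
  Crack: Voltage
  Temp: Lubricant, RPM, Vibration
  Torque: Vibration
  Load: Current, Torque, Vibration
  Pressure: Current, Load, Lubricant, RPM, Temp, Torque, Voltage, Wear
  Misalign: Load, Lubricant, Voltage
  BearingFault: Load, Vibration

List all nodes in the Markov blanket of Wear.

{Current, Load, Lubricant, Noise, Pressure, RPM, Temp, Torque, Vibration, Voltage}

Parents of Wear: Vibration.
Children of Wear: Lubricant, Noise, Pressure, RPM, Voltage.
Parents of each child, excluding Wear:
  RPM: no additional parents.
  Voltage's other parent is Vibration.
  Lubricant also has parent Voltage.
  parents(Noise) \ {Wear} = {Lubricant, RPM}.
  Pressure's other parents are Current, Load, Lubricant, RPM, Temp, Torque, Voltage.
Union: {Vibration} ∪ {Lubricant, Noise, Pressure, RPM, Voltage} ∪ {Current, Load, Lubricant, RPM, Temp, Torque, Vibration, Voltage} = {Current, Load, Lubricant, Noise, Pressure, RPM, Temp, Torque, Vibration, Voltage}.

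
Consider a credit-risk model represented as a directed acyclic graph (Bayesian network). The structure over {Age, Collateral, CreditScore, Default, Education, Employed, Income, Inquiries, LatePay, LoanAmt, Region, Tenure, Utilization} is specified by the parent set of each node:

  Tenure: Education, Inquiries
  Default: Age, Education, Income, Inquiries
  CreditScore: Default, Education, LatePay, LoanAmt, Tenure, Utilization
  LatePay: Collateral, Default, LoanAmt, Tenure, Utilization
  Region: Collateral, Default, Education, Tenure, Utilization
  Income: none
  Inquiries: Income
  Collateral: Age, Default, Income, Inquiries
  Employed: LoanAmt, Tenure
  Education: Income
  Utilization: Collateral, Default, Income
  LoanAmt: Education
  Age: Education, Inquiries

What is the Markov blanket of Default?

{Age, Collateral, CreditScore, Education, Income, Inquiries, LatePay, LoanAmt, Region, Tenure, Utilization}

Default's children: Collateral, CreditScore, LatePay, Region, Utilization.
Parents of Default: Age, Education, Income, Inquiries.
Co-parents of Default (other parents of its children):
  Collateral: Age, Income, Inquiries
  Utilization: Collateral, Income
  LatePay: Collateral, LoanAmt, Tenure, Utilization
  CreditScore: Education, LatePay, LoanAmt, Tenure, Utilization
  Region: Collateral, Education, Tenure, Utilization
MB(Default) = {Age, Collateral, CreditScore, Education, Income, Inquiries, LatePay, LoanAmt, Region, Tenure, Utilization}.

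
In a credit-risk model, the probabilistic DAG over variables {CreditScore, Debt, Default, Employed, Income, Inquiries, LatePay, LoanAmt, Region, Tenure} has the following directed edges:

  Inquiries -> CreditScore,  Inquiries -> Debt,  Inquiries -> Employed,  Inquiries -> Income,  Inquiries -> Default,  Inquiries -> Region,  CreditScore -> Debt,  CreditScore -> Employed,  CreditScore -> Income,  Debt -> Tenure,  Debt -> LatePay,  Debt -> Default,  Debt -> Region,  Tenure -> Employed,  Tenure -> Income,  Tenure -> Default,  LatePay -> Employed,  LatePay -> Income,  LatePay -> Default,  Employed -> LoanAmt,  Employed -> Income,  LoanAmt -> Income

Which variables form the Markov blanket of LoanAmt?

By definition, MB(LoanAmt) is built from LoanAmt's parents, LoanAmt's children, and the co-parents of LoanAmt.
Pa(LoanAmt) = {Employed}.
Ch(LoanAmt) = {Income}.
Other parents of LoanAmt's children:
  Income's other parents are CreditScore, Employed, Inquiries, LatePay, Tenure.
Union: {Employed} ∪ {Income} ∪ {CreditScore, Employed, Inquiries, LatePay, Tenure} = {CreditScore, Employed, Income, Inquiries, LatePay, Tenure}.

{CreditScore, Employed, Income, Inquiries, LatePay, Tenure}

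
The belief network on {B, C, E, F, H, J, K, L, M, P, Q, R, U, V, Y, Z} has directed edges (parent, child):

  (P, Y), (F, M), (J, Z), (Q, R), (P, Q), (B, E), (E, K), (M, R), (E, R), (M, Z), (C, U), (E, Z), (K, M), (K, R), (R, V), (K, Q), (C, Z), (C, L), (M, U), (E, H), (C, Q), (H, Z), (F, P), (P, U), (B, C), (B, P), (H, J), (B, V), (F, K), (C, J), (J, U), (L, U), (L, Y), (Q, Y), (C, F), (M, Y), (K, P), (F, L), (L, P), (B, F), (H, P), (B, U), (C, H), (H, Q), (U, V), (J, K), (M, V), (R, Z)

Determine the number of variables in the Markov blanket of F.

A node's Markov blanket = Pa ∪ Ch ∪ (parents of Ch other than the node itself).
F's parents: B, C.
Children of F: K, L, M, P.
For each child, the remaining parents (spouses of F):
  K's other parents are E, J.
  L's other parent is C.
  parents(M) \ {F} = {K}.
  parents(P) \ {F} = {B, H, K, L}.
MB(F) = {B, C, E, H, J, K, L, M, P}, which has 9 nodes.

9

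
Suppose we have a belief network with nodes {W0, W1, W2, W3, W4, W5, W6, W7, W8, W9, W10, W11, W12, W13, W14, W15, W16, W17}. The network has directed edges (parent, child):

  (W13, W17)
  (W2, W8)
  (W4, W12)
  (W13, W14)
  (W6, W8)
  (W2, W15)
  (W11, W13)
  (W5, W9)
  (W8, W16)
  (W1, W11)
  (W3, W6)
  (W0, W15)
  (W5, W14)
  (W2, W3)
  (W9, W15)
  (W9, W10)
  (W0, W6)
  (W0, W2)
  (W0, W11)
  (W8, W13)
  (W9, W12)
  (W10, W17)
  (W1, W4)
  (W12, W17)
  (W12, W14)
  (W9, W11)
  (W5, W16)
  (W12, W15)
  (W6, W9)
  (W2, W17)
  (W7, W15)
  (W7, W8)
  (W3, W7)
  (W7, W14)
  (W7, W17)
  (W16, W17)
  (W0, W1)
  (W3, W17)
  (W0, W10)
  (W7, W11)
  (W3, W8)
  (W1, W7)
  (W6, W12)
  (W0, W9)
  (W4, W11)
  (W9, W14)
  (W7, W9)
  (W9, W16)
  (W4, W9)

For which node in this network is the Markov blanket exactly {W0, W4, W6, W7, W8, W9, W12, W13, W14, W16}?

W5

The target node must have every member of {W0, W4, W6, W7, W8, W9, W12, W13, W14, W16} as a parent, child, or co-parent, and no others.
Parents of W5: none; children: W9, W14, W16; co-parents: W0, W4, W6, W7, W8, W9, W12, W13.
These exactly cover the given set, so the node is W5.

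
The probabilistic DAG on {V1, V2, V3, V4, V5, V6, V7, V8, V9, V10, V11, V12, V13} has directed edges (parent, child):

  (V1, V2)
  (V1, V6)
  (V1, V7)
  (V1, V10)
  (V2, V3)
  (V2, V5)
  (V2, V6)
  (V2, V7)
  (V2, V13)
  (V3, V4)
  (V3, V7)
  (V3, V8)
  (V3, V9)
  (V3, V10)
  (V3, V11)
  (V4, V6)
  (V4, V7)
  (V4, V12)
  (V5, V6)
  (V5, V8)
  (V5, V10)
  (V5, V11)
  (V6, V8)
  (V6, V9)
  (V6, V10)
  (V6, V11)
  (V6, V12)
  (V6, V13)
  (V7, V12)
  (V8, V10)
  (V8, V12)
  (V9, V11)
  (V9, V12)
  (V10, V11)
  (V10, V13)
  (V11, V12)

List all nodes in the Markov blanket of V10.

{V1, V2, V3, V5, V6, V8, V9, V11, V13}

Pa(V10) = {V1, V3, V5, V6, V8}.
Children of V10: V11, V13.
Co-parents of V10 (other parents of its children):
  V11's other parents are V3, V5, V6, V9.
  parents(V13) \ {V10} = {V2, V6}.
So the Markov blanket of V10 is {V1, V2, V3, V5, V6, V8, V9, V11, V13}.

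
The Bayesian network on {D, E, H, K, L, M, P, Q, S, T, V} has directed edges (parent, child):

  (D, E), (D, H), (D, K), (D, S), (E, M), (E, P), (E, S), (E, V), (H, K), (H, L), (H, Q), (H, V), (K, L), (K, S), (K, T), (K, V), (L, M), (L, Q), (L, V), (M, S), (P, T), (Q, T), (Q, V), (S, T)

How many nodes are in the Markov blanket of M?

Ch(M) = {S}.
M has parents E, L.
Parents of each child, excluding M:
  parents(S) \ {M} = {D, E, K}.
MB(M) = {D, E, K, L, S}, which has 5 nodes.

5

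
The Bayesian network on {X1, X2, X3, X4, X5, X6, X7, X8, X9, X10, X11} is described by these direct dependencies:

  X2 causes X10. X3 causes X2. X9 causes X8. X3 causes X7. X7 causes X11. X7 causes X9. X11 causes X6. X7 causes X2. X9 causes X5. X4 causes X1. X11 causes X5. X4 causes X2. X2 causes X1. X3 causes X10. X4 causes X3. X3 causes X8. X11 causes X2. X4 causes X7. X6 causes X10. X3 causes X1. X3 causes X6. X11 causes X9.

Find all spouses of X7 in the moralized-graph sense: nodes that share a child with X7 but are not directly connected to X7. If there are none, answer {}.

{}

Children of X7: X2, X9, X11.
  X11: —
  X9: X11
  X2: X3, X4, X11
Excluding nodes already adjacent to X7 (X2, X3, X4, X9, X11), the co-parent-only contribution is {}.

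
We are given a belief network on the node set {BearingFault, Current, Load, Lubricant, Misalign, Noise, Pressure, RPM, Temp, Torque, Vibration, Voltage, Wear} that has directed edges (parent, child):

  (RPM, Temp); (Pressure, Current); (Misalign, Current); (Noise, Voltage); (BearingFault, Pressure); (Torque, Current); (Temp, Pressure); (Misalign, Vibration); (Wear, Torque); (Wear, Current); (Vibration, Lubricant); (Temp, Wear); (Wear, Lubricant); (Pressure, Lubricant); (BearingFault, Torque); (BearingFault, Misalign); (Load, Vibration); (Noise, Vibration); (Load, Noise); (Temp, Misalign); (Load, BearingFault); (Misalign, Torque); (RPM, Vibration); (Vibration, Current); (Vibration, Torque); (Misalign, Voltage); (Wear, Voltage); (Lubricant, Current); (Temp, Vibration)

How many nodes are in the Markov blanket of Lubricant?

Children of Lubricant: Current.
Lubricant has parents Pressure, Vibration, Wear.
For each child, the remaining parents (spouses of Lubricant):
  parents(Current) \ {Lubricant} = {Misalign, Pressure, Torque, Vibration, Wear}.
MB(Lubricant) = {Current, Misalign, Pressure, Torque, Vibration, Wear}, which has 6 nodes.

6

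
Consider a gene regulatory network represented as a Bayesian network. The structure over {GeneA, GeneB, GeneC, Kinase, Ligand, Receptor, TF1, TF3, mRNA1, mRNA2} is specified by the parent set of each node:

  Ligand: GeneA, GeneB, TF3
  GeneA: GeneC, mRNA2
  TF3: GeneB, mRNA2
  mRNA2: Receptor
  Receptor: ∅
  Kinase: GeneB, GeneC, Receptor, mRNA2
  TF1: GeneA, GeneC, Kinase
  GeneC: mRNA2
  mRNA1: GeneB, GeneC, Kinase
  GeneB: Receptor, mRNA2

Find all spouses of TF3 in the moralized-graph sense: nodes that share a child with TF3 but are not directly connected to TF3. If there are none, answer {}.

{GeneA}

Children of TF3: Ligand.
  Ligand also has parents GeneA, GeneB.
Excluding nodes already adjacent to TF3 (GeneB, Ligand, mRNA2), the co-parent-only contribution is {GeneA}.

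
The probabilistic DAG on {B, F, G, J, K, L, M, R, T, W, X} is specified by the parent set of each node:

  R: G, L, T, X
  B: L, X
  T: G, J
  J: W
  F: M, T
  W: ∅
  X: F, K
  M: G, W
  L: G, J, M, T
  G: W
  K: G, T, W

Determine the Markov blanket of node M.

{F, G, J, L, T, W}

M's children: F, L.
M's parents: G, W.
Parents of each child, excluding M:
  F's other parent is T.
  L's other parents are G, J, T.
MB(M) = {F, G, J, L, T, W}.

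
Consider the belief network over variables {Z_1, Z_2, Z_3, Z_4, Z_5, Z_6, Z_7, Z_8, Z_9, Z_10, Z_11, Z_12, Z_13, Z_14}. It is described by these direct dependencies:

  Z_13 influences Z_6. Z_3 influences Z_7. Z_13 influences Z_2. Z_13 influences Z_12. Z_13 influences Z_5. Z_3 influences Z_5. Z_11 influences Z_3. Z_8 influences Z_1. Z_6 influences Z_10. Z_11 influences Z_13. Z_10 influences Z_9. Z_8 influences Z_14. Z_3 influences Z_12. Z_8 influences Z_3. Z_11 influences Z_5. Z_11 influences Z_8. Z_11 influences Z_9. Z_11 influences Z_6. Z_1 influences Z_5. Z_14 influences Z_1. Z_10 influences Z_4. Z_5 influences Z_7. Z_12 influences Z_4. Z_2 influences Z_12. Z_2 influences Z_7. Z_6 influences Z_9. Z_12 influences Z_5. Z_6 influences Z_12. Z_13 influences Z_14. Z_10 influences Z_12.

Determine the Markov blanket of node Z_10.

{Z_2, Z_3, Z_4, Z_6, Z_9, Z_11, Z_12, Z_13}

The Markov blanket of a node is its parents, its children, and the other parents of its children.
Z_10's children: Z_4, Z_9, Z_12.
Z_10 has parent Z_6.
Co-parents of Z_10 (other parents of its children):
  parents(Z_9) \ {Z_10} = {Z_6, Z_11}.
  Z_12 also has parents Z_2, Z_3, Z_6, Z_13.
  Z_4's other parent is Z_12.
So the Markov blanket of Z_10 is {Z_2, Z_3, Z_4, Z_6, Z_9, Z_11, Z_12, Z_13}.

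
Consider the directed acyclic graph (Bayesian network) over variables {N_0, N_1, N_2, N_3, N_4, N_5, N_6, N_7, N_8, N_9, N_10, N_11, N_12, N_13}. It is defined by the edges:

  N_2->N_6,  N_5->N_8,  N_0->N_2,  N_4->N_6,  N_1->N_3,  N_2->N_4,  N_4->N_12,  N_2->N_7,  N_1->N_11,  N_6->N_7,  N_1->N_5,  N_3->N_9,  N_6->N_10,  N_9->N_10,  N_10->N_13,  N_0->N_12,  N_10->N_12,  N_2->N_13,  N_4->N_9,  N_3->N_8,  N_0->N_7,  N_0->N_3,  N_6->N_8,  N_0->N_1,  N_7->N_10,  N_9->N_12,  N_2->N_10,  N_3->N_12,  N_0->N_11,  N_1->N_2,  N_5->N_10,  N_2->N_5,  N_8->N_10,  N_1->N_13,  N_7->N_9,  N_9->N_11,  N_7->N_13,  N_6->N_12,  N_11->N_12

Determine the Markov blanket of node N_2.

Pa(N_2) = {N_0, N_1}.
Ch(N_2) = {N_4, N_5, N_6, N_7, N_10, N_13}.
For each child, the remaining parents (spouses of N_2):
  N_4: no additional parents.
  N_5 also has parent N_1.
  N_6 also has parent N_4.
  parents(N_7) \ {N_2} = {N_0, N_6}.
  N_10 also has parents N_5, N_6, N_7, N_8, N_9.
  N_13 also has parents N_1, N_7, N_10.
Taking the union gives {N_0, N_1, N_4, N_5, N_6, N_7, N_8, N_9, N_10, N_13}.

{N_0, N_1, N_4, N_5, N_6, N_7, N_8, N_9, N_10, N_13}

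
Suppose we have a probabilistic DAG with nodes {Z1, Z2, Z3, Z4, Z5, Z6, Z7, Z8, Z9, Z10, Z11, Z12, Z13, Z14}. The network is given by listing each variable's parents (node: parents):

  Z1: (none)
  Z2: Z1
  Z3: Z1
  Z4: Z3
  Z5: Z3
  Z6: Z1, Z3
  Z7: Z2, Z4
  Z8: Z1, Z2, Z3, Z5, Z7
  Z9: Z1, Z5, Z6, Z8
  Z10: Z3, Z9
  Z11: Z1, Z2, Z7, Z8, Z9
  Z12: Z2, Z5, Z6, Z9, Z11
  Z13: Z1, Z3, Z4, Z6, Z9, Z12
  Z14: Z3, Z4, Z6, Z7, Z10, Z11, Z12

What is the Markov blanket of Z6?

{Z1, Z2, Z3, Z4, Z5, Z7, Z8, Z9, Z10, Z11, Z12, Z13, Z14}

Z6 has parents Z1, Z3.
Ch(Z6) = {Z9, Z12, Z13, Z14}.
Other parents of Z6's children:
  parents(Z9) \ {Z6} = {Z1, Z5, Z8}.
  Z12 also has parents Z2, Z5, Z9, Z11.
  parents(Z13) \ {Z6} = {Z1, Z3, Z4, Z9, Z12}.
  parents(Z14) \ {Z6} = {Z3, Z4, Z7, Z10, Z11, Z12}.
MB(Z6) = {Z1, Z2, Z3, Z4, Z5, Z7, Z8, Z9, Z10, Z11, Z12, Z13, Z14}.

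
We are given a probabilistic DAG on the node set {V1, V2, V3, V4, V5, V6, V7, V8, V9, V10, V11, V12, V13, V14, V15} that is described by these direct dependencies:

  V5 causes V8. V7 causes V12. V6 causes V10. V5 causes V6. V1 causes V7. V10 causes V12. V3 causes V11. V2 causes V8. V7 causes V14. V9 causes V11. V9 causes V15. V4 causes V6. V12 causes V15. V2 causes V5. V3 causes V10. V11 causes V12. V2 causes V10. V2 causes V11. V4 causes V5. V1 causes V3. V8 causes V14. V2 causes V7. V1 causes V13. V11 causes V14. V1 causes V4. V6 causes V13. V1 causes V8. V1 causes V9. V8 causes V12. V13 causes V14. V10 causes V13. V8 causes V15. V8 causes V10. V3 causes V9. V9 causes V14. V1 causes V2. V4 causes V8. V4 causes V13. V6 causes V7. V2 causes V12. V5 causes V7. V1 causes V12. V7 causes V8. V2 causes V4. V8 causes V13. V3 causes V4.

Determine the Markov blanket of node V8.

Ch(V8) = {V10, V12, V13, V14, V15}.
V8's parents: V1, V2, V4, V5, V7.
For each child, the remaining parents (spouses of V8):
  parents(V10) \ {V8} = {V2, V3, V6}.
  V12's other parents are V1, V2, V7, V10, V11.
  V13 also has parents V1, V4, V6, V10.
  parents(V14) \ {V8} = {V7, V9, V11, V13}.
  V15 also has parents V9, V12.
MB(V8) = {V1, V2, V3, V4, V5, V6, V7, V9, V10, V11, V12, V13, V14, V15}.

{V1, V2, V3, V4, V5, V6, V7, V9, V10, V11, V12, V13, V14, V15}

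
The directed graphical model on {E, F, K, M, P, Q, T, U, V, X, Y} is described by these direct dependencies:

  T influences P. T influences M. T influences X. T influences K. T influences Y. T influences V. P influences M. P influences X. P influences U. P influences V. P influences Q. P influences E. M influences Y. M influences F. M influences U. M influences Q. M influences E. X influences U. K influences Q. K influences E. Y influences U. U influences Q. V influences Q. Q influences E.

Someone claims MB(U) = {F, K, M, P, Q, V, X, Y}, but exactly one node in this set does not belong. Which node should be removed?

F

By definition, MB(U) is built from U's parents, U's children, and the co-parents of U.
U has child Q.
U has parents M, P, X, Y.
For each child, the remaining parents (spouses of U):
  parents(Q) \ {U} = {K, M, P, V}.
MB(U) = {K, M, P, Q, V, X, Y}.
F is neither a parent, child, nor co-parent of U, so it does not belong.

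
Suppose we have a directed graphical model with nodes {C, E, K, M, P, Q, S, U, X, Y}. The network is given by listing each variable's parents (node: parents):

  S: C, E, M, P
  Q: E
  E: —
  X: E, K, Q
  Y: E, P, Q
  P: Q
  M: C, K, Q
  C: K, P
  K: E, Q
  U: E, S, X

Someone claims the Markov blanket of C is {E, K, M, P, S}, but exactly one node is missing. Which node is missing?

Recall MB(v) = parents ∪ children ∪ spouses, where spouses are the other parents of v's children.
C's children: M, S.
Pa(C) = {K, P}.
Co-parents of C (other parents of its children):
  M: K, Q
  S: E, M, P
MB(C) = {E, K, M, P, Q, S}.
Comparing with the claimed set, Q is missing.

Q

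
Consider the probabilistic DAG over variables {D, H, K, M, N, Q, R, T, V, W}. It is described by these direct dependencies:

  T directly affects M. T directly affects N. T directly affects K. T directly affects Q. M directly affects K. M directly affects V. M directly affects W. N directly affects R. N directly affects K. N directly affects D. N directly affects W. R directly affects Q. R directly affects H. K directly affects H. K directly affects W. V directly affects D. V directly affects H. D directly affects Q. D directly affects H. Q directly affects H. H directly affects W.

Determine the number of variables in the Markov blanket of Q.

Recall MB(v) = parents ∪ children ∪ spouses, where spouses are the other parents of v's children.
Q's parents: D, R, T.
Q's children: H.
Co-parents of Q (other parents of its children):
  H: D, K, R, V
MB(Q) = {D, H, K, R, T, V}, which has 6 nodes.

6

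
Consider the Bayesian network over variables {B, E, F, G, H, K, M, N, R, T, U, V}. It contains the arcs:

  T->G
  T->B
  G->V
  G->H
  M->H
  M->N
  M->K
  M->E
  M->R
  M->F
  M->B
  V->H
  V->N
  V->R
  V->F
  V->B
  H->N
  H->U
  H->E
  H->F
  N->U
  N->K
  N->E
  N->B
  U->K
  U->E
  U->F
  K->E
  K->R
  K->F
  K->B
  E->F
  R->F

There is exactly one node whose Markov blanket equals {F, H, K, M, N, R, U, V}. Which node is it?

E

The target node must have every member of {F, H, K, M, N, R, U, V} as a parent, child, or co-parent, and no others.
Parents of E: H, K, M, N, U; children: F; co-parents: H, K, M, R, U, V.
These exactly cover the given set, so the node is E.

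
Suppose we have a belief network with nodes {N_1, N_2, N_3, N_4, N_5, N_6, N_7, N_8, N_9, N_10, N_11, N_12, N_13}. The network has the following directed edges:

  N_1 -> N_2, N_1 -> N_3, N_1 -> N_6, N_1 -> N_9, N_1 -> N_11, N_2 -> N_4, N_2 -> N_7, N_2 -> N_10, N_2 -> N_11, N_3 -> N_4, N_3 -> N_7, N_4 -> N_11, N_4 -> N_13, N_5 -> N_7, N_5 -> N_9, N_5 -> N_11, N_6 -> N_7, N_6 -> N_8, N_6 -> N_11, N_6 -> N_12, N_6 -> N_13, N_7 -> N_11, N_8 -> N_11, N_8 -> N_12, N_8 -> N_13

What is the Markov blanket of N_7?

Children of N_7: N_11.
Parents of N_7: N_2, N_3, N_5, N_6.
Other parents of N_7's children:
  parents(N_11) \ {N_7} = {N_1, N_2, N_4, N_5, N_6, N_8}.
Taking the union gives {N_1, N_2, N_3, N_4, N_5, N_6, N_8, N_11}.

{N_1, N_2, N_3, N_4, N_5, N_6, N_8, N_11}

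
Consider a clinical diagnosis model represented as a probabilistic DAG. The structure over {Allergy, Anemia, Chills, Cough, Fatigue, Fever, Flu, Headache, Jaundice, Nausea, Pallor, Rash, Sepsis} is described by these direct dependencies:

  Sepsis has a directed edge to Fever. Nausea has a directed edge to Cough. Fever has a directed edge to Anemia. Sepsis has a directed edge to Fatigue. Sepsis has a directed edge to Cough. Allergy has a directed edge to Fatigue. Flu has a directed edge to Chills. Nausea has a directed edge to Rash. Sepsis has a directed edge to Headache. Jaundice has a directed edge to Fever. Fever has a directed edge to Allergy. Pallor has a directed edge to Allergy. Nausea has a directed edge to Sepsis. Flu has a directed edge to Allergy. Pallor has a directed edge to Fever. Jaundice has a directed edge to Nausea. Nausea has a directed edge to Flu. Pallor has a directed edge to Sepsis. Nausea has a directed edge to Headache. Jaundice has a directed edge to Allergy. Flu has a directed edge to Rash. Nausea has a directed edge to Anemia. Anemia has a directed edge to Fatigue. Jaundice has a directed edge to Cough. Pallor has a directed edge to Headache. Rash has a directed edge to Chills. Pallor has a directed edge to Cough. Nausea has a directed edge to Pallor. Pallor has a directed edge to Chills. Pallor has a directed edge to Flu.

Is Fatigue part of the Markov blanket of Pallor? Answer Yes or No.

Children of Pallor: Allergy, Chills, Cough, Fever, Flu, Headache, Sepsis.
Pa(Pallor) = {Nausea}.
Other parents of Pallor's children:
  Sepsis's other parent is Nausea.
  parents(Fever) \ {Pallor} = {Jaundice, Sepsis}.
  Flu's other parent is Nausea.
  parents(Chills) \ {Pallor} = {Flu, Rash}.
  Allergy's other parents are Fever, Flu, Jaundice.
  parents(Headache) \ {Pallor} = {Nausea, Sepsis}.
  Cough also has parents Jaundice, Nausea, Sepsis.
MB(Pallor) = {Allergy, Chills, Cough, Fever, Flu, Headache, Jaundice, Nausea, Rash, Sepsis}; Fatigue is not in this set.

No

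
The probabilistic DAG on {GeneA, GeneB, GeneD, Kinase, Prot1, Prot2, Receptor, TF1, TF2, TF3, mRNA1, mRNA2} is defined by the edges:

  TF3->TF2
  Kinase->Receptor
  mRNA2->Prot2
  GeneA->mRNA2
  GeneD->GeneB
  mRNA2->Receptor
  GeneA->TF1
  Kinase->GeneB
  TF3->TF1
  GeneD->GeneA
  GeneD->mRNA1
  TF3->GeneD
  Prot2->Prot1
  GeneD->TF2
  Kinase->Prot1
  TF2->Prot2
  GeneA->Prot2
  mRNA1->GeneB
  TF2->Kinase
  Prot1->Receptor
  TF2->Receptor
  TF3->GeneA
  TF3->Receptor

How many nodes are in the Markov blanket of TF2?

Recall MB(v) = parents ∪ children ∪ spouses, where spouses are the other parents of v's children.
Parents of TF2: GeneD, TF3.
Children of TF2: Kinase, Prot2, Receptor.
For each child, the remaining parents (spouses of TF2):
  Kinase has no other parent.
  parents(Prot2) \ {TF2} = {GeneA, mRNA2}.
  Receptor also has parents Kinase, Prot1, TF3, mRNA2.
MB(TF2) = {GeneA, GeneD, Kinase, Prot1, Prot2, Receptor, TF3, mRNA2}, which has 8 nodes.

8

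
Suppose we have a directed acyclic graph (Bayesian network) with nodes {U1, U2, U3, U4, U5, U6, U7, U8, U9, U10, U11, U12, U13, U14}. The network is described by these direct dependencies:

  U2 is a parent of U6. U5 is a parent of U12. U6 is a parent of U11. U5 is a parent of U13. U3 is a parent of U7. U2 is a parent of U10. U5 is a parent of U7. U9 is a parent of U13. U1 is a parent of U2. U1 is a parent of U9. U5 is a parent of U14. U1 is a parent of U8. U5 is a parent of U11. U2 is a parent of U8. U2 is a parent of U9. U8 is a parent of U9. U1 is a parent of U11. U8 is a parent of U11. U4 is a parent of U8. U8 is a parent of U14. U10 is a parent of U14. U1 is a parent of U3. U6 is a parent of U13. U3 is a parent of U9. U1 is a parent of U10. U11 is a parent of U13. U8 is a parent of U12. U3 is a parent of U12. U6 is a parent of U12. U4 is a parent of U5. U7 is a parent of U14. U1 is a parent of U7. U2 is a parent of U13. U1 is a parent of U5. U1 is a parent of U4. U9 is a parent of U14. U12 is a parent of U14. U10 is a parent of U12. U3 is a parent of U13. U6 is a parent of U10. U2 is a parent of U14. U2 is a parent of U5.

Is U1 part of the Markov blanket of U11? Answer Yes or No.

U1 is a parent of U11.
So U1 ∈ MB(U11).

Yes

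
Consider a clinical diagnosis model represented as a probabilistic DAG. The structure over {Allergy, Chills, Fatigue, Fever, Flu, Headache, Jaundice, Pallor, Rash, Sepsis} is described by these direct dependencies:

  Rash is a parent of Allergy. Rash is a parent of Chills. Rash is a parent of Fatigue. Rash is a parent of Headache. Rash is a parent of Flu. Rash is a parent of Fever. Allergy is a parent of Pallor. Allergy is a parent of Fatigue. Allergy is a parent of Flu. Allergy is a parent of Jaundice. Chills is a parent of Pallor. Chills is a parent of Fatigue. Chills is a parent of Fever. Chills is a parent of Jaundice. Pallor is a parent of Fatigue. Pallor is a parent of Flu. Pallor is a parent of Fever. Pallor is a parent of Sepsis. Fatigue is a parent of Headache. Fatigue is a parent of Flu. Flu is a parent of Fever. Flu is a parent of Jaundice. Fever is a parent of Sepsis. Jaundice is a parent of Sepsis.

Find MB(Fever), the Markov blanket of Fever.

{Chills, Flu, Jaundice, Pallor, Rash, Sepsis}

Fever's parents: Chills, Flu, Pallor, Rash.
Fever's children: Sepsis.
Other parents of Fever's children:
  parents(Sepsis) \ {Fever} = {Jaundice, Pallor}.
MB(Fever) = {Chills, Flu, Jaundice, Pallor, Rash, Sepsis}.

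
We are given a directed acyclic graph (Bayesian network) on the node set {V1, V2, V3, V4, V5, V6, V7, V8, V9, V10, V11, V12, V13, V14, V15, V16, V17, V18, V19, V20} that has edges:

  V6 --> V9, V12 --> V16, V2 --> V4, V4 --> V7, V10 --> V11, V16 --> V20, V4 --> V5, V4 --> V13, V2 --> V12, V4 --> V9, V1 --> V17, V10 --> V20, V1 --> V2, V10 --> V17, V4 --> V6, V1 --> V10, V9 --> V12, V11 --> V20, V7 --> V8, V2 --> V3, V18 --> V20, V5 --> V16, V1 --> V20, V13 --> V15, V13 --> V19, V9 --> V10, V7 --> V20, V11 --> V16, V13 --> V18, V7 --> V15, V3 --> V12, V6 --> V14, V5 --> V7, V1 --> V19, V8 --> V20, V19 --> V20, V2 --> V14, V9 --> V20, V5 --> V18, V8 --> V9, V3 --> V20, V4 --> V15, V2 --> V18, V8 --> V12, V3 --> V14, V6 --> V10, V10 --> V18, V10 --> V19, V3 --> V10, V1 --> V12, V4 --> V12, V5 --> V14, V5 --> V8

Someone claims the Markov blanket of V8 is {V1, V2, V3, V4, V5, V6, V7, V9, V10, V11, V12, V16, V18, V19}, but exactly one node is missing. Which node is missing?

By definition, MB(V8) is built from V8's parents, V8's children, and the co-parents of V8.
V8 has children V9, V12, V20.
V8's parents: V5, V7.
Co-parents of V8 (other parents of its children):
  V9 also has parents V4, V6.
  parents(V12) \ {V8} = {V1, V2, V3, V4, V9}.
  V20 also has parents V1, V3, V7, V9, V10, V11, V16, V18, V19.
MB(V8) = {V1, V2, V3, V4, V5, V6, V7, V9, V10, V11, V12, V16, V18, V19, V20}.
Comparing with the claimed set, V20 is missing.

V20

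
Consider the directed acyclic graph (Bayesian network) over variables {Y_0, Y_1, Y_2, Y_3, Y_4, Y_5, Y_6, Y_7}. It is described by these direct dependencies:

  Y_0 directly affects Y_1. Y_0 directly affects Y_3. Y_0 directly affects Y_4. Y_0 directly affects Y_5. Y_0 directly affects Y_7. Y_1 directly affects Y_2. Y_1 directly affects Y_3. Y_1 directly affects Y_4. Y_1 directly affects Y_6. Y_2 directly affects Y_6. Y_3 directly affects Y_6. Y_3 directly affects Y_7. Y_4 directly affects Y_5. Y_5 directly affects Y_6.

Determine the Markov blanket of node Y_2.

{Y_1, Y_3, Y_5, Y_6}

Recall MB(v) = parents ∪ children ∪ spouses, where spouses are the other parents of v's children.
Y_2 has child Y_6.
Y_2 has parent Y_1.
Parents of each child, excluding Y_2:
  parents(Y_6) \ {Y_2} = {Y_1, Y_3, Y_5}.
Union: {Y_1} ∪ {Y_6} ∪ {Y_1, Y_3, Y_5} = {Y_1, Y_3, Y_5, Y_6}.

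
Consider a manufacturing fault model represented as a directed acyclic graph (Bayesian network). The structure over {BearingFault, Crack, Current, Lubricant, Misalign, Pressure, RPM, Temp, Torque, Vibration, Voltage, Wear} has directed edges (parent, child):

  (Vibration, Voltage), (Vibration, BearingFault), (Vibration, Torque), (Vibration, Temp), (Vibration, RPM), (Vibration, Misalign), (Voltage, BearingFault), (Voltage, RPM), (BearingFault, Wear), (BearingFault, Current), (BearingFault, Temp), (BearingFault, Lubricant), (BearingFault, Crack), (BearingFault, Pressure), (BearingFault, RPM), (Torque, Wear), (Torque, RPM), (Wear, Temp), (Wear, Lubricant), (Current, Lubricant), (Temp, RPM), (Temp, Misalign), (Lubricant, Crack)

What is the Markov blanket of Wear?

A node's Markov blanket = Pa ∪ Ch ∪ (parents of Ch other than the node itself).
Ch(Wear) = {Lubricant, Temp}.
Wear's parents: BearingFault, Torque.
Other parents of Wear's children:
  Temp's other parents are BearingFault, Vibration.
  Lubricant's other parents are BearingFault, Current.
MB(Wear) = {BearingFault, Current, Lubricant, Temp, Torque, Vibration}.

{BearingFault, Current, Lubricant, Temp, Torque, Vibration}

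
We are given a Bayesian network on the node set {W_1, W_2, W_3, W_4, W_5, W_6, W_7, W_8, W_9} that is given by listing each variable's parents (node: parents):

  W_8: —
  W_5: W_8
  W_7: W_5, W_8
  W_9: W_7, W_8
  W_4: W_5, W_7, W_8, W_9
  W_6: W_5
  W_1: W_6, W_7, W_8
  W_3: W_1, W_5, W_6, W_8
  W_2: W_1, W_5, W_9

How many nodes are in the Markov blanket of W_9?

The Markov blanket of a node is its parents, its children, and the other parents of its children.
W_9's children: W_2, W_4.
Parents of W_9: W_7, W_8.
For each child, the remaining parents (spouses of W_9):
  W_4: W_5, W_7, W_8
  W_2: W_1, W_5
MB(W_9) = {W_1, W_2, W_4, W_5, W_7, W_8}, which has 6 nodes.

6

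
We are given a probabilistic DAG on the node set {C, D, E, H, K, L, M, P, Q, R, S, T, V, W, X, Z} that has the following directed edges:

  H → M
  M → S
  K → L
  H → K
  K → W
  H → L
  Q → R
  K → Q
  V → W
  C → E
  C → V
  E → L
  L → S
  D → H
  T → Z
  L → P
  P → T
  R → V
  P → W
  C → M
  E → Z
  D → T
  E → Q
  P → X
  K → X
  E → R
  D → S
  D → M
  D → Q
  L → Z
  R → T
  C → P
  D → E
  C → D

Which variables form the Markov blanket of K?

Recall MB(v) = parents ∪ children ∪ spouses, where spouses are the other parents of v's children.
K's children: L, Q, W, X.
K's parents: H.
Co-parents of K (other parents of its children):
  L: E, H
  Q: D, E
  W: P, V
  X: P
Union: {H} ∪ {L, Q, W, X} ∪ {D, E, H, P, V} = {D, E, H, L, P, Q, V, W, X}.

{D, E, H, L, P, Q, V, W, X}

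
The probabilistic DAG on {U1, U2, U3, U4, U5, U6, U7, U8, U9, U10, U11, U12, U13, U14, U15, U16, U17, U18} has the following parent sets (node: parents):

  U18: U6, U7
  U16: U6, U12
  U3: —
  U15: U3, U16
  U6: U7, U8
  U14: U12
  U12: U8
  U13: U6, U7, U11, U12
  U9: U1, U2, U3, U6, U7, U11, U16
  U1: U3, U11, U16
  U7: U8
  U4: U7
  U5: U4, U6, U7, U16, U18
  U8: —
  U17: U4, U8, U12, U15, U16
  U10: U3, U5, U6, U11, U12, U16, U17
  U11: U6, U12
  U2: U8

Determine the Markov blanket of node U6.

{U1, U2, U3, U4, U5, U7, U8, U9, U10, U11, U12, U13, U16, U17, U18}

A node's Markov blanket = Pa ∪ Ch ∪ (parents of Ch other than the node itself).
Pa(U6) = {U7, U8}.
U6 has children U5, U9, U10, U11, U13, U16, U18.
Other parents of U6's children:
  parents(U18) \ {U6} = {U7}.
  parents(U16) \ {U6} = {U12}.
  U11's other parent is U12.
  U5 also has parents U4, U7, U16, U18.
  U9 also has parents U1, U2, U3, U7, U11, U16.
  U13 also has parents U7, U11, U12.
  U10's other parents are U3, U5, U11, U12, U16, U17.
MB(U6) = {U1, U2, U3, U4, U5, U7, U8, U9, U10, U11, U12, U13, U16, U17, U18}.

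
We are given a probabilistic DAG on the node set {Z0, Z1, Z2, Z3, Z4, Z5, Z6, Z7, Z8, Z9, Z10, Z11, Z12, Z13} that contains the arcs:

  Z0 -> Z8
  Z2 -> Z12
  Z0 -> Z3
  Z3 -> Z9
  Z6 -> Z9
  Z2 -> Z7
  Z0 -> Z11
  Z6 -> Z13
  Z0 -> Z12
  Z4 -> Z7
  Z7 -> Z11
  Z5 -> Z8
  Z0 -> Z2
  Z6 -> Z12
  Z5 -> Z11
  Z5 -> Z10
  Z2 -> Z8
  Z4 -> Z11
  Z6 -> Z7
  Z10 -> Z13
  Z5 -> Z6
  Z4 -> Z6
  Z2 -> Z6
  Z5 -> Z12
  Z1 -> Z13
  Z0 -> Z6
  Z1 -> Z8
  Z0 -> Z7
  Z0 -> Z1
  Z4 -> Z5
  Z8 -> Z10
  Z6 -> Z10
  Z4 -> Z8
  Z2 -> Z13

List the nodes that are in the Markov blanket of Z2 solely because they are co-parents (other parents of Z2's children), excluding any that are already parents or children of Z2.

{Z1, Z4, Z5, Z10}

Children of Z2: Z6, Z7, Z8, Z12, Z13.
  Z6's other parents are Z0, Z4, Z5.
  Z7 also has parents Z0, Z4, Z6.
  Z8 also has parents Z0, Z1, Z4, Z5.
  Z12's other parents are Z0, Z5, Z6.
  Z13's other parents are Z1, Z6, Z10.
Excluding nodes already adjacent to Z2 (Z0, Z6, Z7, Z8, Z12, Z13), the co-parent-only contribution is {Z1, Z4, Z5, Z10}.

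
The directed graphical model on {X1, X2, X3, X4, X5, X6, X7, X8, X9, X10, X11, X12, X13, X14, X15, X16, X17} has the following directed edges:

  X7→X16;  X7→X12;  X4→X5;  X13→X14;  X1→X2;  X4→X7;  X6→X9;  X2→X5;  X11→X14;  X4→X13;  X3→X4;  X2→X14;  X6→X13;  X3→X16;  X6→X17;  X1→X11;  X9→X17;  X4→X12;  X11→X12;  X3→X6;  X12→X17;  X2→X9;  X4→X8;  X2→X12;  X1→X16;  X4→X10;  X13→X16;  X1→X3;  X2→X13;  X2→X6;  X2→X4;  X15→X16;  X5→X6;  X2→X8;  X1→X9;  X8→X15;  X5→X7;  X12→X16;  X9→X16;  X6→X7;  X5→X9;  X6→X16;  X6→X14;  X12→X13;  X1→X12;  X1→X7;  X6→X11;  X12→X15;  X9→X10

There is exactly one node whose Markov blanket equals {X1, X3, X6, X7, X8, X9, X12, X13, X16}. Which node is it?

X15

The target node must have every member of {X1, X3, X6, X7, X8, X9, X12, X13, X16} as a parent, child, or co-parent, and no others.
Parents of X15: X8, X12; children: X16; co-parents: X1, X3, X6, X7, X9, X12, X13.
These exactly cover the given set, so the node is X15.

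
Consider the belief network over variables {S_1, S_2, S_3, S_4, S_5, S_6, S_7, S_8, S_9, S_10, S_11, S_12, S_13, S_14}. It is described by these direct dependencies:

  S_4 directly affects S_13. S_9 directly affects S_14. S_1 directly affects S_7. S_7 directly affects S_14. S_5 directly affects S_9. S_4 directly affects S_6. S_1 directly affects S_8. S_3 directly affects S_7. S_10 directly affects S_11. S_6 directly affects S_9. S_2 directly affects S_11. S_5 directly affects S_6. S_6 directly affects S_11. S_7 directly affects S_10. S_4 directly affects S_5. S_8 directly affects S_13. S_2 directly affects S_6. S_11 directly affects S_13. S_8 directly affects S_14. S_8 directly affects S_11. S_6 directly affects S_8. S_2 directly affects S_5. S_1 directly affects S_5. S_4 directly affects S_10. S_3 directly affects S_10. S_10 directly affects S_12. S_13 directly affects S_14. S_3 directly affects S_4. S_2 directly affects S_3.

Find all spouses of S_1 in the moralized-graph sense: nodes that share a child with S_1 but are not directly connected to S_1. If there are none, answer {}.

Children of S_1: S_5, S_7, S_8.
  S_5 also has parents S_2, S_4.
  S_7's other parent is S_3.
  S_8's other parent is S_6.
Excluding nodes already adjacent to S_1 (S_5, S_7, S_8), the co-parent-only contribution is {S_2, S_3, S_4, S_6}.

{S_2, S_3, S_4, S_6}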